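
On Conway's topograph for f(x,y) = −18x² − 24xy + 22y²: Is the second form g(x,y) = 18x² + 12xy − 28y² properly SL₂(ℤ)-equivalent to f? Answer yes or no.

D₁ = 2160, D₂ = 2160
river cycle of f (length 8): (22, 24, -18), (-18, 12, 28), (28, 44, -2), (-2, 44, 28), (28, 12, -18), (-18, 24, 22), (22, 20, -20), (-20, 20, 22)
river cycle of g (length 8): (-28, 44, 2), (2, 44, -28), (-28, 12, 18), (18, 24, -22), (-22, 20, 20), (20, 20, -22), (-22, 24, 18), (18, 12, -28)
cycles differ ⇒ inequivalent

no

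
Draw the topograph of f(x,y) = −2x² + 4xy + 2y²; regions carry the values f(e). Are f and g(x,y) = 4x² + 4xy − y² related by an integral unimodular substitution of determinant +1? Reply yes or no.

D₁ = 32, D₂ = 32
river cycle of f (length 2): (2, 4, -2), (-2, 4, 2)
river cycle of g (length 2): (-1, 4, 4), (4, 4, -1)
cycles differ ⇒ inequivalent

no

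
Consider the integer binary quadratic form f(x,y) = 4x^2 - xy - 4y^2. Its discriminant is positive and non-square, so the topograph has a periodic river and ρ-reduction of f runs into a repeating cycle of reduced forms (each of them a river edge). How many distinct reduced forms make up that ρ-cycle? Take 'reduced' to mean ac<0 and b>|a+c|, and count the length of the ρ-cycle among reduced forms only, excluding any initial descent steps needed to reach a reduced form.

D = 65, ⌊√D⌋ = 8
descent: ρ → (-4,1,4)  [lands on river]
river: ρ → (4,7,-1)
river: ρ → (-1,7,4)
river: ρ → (4,1,-4)
river: ρ → (-4,7,1)
river: ρ → (1,7,-4)
ρ-cycle length = 6 (tail of 1 descent step not counted)

6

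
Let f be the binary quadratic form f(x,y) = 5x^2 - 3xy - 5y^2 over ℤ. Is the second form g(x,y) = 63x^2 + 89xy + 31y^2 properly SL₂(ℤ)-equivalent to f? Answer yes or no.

D₁ = 109, D₂ = 109
river cycle of f (length 14): (-5, 3, 5), (5, 7, -3), (-3, 5, 7), (7, 9, -1), (-1, 9, 7), (7, 5, -3), (-3, 7, 5), (5, 3, -5), (-5, 7, 3), (3, 5, -7), … (4 more)
river cycle of g (length 14): (5, 7, -3), (-3, 5, 7), (7, 9, -1), (-1, 9, 7), (7, 5, -3), (-3, 7, 5), (5, 3, -5), (-5, 7, 3), (3, 5, -7), (-7, 9, 1), … (4 more)
cycles coincide ⇒ equivalent

yes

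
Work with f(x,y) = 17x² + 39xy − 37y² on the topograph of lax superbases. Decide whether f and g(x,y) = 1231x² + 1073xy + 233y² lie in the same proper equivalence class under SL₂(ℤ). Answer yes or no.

D₁ = 4037, D₂ = 4037
river cycle of f (length 14): (-37, 35, 19), (19, 41, -31), (-31, 21, 29), (29, 37, -23), (-23, 55, 11), (11, 55, -23), (-23, 37, 29), (29, 21, -31), (-31, 41, 19), (19, 35, -37), … (4 more)
river cycle of g (length 14): (17, 39, -37), (-37, 35, 19), (19, 41, -31), (-31, 21, 29), (29, 37, -23), (-23, 55, 11), (11, 55, -23), (-23, 37, 29), (29, 21, -31), (-31, 41, 19), … (4 more)
cycles coincide ⇒ equivalent

yes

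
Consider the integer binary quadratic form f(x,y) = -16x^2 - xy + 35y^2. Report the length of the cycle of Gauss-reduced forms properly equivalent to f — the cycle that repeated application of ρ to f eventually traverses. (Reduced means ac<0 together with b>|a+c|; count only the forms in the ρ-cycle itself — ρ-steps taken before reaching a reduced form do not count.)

D = 2241, ⌊√D⌋ = 47
descent: ρ → (35,1,-16)
descent: ρ → (-16,31,20)  [lands on river]
river: ρ → (20,9,-27)
river: ρ → (-27,45,2)
river: ρ → (2,47,-4)
river: ρ → (-4,41,35)
river: ρ → (35,29,-10)
river: ρ → (-10,31,32)
river: ρ → (32,33,-9)
river: ρ → (-9,39,20)
river: ρ → (20,41,-7)
river: ρ → (-7,43,14)
river: ρ → (14,41,-10)
river: ρ → (-10,39,18)
river: ρ → (18,33,-16)
ρ-cycle length = 14 (tail of 2 descent steps not counted)

14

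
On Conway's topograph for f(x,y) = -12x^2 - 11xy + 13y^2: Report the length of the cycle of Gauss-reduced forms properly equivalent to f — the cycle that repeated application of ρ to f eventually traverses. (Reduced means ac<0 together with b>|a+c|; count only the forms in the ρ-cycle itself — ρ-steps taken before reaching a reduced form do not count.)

D = 745, ⌊√D⌋ = 27
descent: ρ → (13,11,-12)  [lands on river]
river: ρ → (-12,13,12)
river: ρ → (12,11,-13)
river: ρ → (-13,15,10)
river: ρ → (10,25,-3)
river: ρ → (-3,23,18)
river: ρ → (18,13,-8)
river: ρ → (-8,19,12)
river: ρ → (12,5,-15)
river: ρ → (-15,25,2)
river: ρ → (2,27,-2)
river: ρ → (-2,25,15)
river: ρ → (15,5,-12)
river: ρ → (-12,19,8)
river: ρ → (8,13,-18)
river: ρ → (-18,23,3)
river: ρ → (3,25,-10)
river: ρ → (-10,15,13)
ρ-cycle length = 18 (tail of 1 descent step not counted)

18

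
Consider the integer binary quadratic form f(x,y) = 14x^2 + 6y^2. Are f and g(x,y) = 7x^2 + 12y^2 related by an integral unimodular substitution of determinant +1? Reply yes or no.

D₁ = -336, D₂ = -336
f: flip: (14,0,6)→(6,0,14)
f: reduced (well bottom): (6,0,14) with a≤c, −a<b≤a
g: reduced (well bottom): (7,0,12) with a≤c, −a<b≤a
reduced forms (6, 0, 14) vs (7, 0, 12) ⇒ inequivalent

no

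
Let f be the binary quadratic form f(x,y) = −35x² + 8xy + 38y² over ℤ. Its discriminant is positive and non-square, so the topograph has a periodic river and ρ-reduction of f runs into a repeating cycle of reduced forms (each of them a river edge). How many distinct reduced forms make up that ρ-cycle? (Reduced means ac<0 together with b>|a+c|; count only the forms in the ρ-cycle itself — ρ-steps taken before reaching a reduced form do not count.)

D = 5384, ⌊√D⌋ = 73
river: ρ → (38,68,-5)
river: ρ → (-5,72,10)
river: ρ → (10,68,-19)
river: ρ → (-19,46,43)
river: ρ → (43,40,-22)
river: ρ → (-22,48,35)
river: ρ → (35,22,-35)
river: ρ → (-35,48,22)
river: ρ → (22,40,-43)
river: ρ → (-43,46,19)
river: ρ → (19,68,-10)
river: ρ → (-10,72,5)
river: ρ → (5,68,-38)
river: ρ → (-38,8,35)
river: ρ → (35,62,-11)
river: ρ → (-11,70,11)
river: ρ → (11,62,-35)
river: ρ → (-35,8,38)
ρ-cycle length = 18 (tail of 0 descent steps not counted)

18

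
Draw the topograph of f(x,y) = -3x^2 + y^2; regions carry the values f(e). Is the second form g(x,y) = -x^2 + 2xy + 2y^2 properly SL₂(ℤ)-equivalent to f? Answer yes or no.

D₁ = 12, D₂ = 12
river cycle of f (length 2): (1, 2, -2), (-2, 2, 1)
river cycle of g (length 2): (2, 2, -1), (-1, 2, 2)
cycles differ ⇒ inequivalent

no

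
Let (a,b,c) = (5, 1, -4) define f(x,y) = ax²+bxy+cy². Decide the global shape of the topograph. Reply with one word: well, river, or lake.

D = b²−4ac = 1² − 4·5·(-4) = 81
D = 9² is a perfect square ⇒ form factors over ℤ ⇒ lakes

lake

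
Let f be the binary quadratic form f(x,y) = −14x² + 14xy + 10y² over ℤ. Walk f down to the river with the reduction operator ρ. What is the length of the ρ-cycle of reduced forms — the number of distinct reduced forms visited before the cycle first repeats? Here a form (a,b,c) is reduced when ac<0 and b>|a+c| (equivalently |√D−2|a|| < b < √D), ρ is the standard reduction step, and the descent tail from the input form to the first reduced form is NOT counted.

D = 756, ⌊√D⌋ = 27
river: ρ → (10,26,-2)
river: ρ → (-2,26,10)
river: ρ → (10,14,-14)
river: ρ → (-14,14,10)
ρ-cycle length = 4 (tail of 0 descent steps not counted)

4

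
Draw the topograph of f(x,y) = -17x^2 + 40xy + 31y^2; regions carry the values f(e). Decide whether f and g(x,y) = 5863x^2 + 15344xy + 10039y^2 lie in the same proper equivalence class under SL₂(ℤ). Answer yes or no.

D₁ = 3708, D₂ = 3708
river cycle of f (length 16): (31, 22, -26), (-26, 30, 27), (27, 24, -29), (-29, 34, 22), (22, 54, -9), (-9, 54, 22), (22, 34, -29), (-29, 24, 27), (27, 30, -26), (-26, 22, 31), … (6 more)
river cycle of g (length 16): (31, 22, -26), (-26, 30, 27), (27, 24, -29), (-29, 34, 22), (22, 54, -9), (-9, 54, 22), (22, 34, -29), (-29, 24, 27), (27, 30, -26), (-26, 22, 31), … (6 more)
cycles coincide ⇒ equivalent

yes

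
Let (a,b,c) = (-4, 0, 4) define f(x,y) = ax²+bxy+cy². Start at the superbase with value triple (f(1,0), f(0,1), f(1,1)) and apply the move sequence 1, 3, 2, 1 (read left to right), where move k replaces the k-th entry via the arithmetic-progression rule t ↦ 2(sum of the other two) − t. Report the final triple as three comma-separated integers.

start (-4,4,0) = (f(1,0),f(0,1),f(1,1))
replace slot 1: 2·(4+0) − (-4) = 12 → (12,4,0)
replace slot 3: 2·(12+4) − 0 = 32 → (12,4,32)
replace slot 2: 2·(12+32) − 4 = 84 → (12,84,32)
replace slot 1: 2·(84+32) − 12 = 220 → (220,84,32)

220,84,32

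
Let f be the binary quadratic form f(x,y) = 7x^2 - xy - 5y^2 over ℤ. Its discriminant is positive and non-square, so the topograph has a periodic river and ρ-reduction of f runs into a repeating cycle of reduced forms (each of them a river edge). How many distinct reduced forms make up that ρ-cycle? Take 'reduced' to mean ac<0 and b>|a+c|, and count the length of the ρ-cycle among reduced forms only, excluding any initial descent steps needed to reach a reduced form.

D = 141, ⌊√D⌋ = 11
descent: ρ → (-5,11,1)  [lands on river]
river: ρ → (1,11,-5)
river: ρ → (-5,9,3)
river: ρ → (3,9,-5)
ρ-cycle length = 4 (tail of 1 descent step not counted)

4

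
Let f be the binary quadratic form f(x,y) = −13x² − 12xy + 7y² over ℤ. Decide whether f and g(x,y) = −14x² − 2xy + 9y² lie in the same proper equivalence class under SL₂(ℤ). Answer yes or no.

D₁ = 508, D₂ = 508
river cycle of f (length 12): (7, 12, -13), (-13, 14, 6), (6, 22, -1), (-1, 22, 6), (6, 14, -13), (-13, 12, 7), (7, 16, -9), (-9, 20, 3), (3, 22, -2), (-2, 22, 3), … (2 more)
river cycle of g (length 12): (9, 20, -3), (-3, 22, 2), (2, 22, -3), (-3, 20, 9), (9, 16, -7), (-7, 12, 13), (13, 14, -6), (-6, 22, 1), (1, 22, -6), (-6, 14, 13), … (2 more)
cycles differ ⇒ inequivalent

no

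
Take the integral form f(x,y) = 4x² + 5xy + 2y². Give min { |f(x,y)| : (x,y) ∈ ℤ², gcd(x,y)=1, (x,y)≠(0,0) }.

translate: b→-3 (≡5 mod 8), so (4,5,2)→(4,-3,1)
flip: (4,-3,1)→(1,3,4)
translate: b→1 (≡3 mod 2), so (1,3,4)→(1,1,2)
reduced (well bottom): (1,1,2) with a≤c, −a<b≤a
well minimum = a = 1

1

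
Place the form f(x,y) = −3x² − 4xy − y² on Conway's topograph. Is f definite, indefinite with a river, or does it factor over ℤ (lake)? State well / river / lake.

D = b²−4ac = (-4)² − 4·(-3)·(-1) = 4
D = 2² is a perfect square ⇒ form factors over ℤ ⇒ lakes

lake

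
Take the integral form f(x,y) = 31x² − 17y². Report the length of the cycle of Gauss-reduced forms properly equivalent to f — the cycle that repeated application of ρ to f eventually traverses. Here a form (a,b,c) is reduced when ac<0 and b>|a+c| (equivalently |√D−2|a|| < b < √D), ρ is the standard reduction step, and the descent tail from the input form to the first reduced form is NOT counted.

D = 2108, ⌊√D⌋ = 45
descent: ρ → (-17,34,14)  [lands on river]
river: ρ → (14,22,-29)
river: ρ → (-29,36,7)
river: ρ → (7,34,-34)
river: ρ → (-34,34,7)
river: ρ → (7,36,-29)
river: ρ → (-29,22,14)
river: ρ → (14,34,-17)
ρ-cycle length = 8 (tail of 1 descent step not counted)

8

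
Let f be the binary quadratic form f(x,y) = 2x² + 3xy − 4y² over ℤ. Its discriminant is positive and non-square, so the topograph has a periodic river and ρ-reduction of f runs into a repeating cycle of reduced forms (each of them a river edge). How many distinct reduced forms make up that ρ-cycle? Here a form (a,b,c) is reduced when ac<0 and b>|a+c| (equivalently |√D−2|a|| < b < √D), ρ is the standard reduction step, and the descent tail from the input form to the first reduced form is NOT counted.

D = 41, ⌊√D⌋ = 6
river: ρ → (-4,5,1)
river: ρ → (1,5,-4)
river: ρ → (-4,3,2)
river: ρ → (2,5,-2)
river: ρ → (-2,3,4)
river: ρ → (4,5,-1)
river: ρ → (-1,5,4)
river: ρ → (4,3,-2)
river: ρ → (-2,5,2)
river: ρ → (2,3,-4)
ρ-cycle length = 10 (tail of 0 descent steps not counted)

10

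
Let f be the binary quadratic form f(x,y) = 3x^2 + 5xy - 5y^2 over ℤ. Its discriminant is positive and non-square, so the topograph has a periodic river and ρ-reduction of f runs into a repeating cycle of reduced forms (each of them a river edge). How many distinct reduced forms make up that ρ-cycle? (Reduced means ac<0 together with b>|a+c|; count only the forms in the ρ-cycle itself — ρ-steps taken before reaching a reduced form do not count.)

D = 85, ⌊√D⌋ = 9
river: ρ → (-5,5,3)
river: ρ → (3,7,-3)
river: ρ → (-3,5,5)
river: ρ → (5,5,-3)
river: ρ → (-3,7,3)
river: ρ → (3,5,-5)
ρ-cycle length = 6 (tail of 0 descent steps not counted)

6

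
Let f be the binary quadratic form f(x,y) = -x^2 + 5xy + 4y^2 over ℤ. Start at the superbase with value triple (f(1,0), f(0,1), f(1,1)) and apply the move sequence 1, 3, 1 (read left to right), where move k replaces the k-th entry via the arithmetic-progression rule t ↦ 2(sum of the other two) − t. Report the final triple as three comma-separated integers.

start (-1,4,8) = (f(1,0),f(0,1),f(1,1))
replace slot 1: 2·(4+8) − (-1) = 25 → (25,4,8)
replace slot 3: 2·(25+4) − 8 = 50 → (25,4,50)
replace slot 1: 2·(4+50) − 25 = 83 → (83,4,50)

83,4,50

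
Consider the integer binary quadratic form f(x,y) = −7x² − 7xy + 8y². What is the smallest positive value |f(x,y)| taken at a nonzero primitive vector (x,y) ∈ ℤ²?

descent: ρ → (8,7,-7)  [lands on river]
river: ρ → (-7,7,8)
river: ρ → (8,9,-6)
river: ρ → (-6,15,2)
river: ρ → (2,13,-13)
river: ρ → (-13,13,2)
river: ρ → (2,15,-6)
river: ρ → (-6,9,8)
closes: descent 1, river 8
min |a| on river = 2

2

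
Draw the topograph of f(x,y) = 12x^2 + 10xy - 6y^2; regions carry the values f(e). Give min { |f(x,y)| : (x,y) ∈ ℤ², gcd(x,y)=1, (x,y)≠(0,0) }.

river: ρ → (-6,14,8)
river: ρ → (8,18,-2)
river: ρ → (-2,18,8)
river: ρ → (8,14,-6)
river: ρ → (-6,10,12)
river: ρ → (12,14,-4)
river: ρ → (-4,18,4)
river: ρ → (4,14,-12)
river: ρ → (-12,10,6)
river: ρ → (6,14,-8)
river: ρ → (-8,18,2)
river: ρ → (2,18,-8)
river: ρ → (-8,14,6)
river: ρ → (6,10,-12)
river: ρ → (-12,14,4)
river: ρ → (4,18,-4)
river: ρ → (-4,14,12)
river: ρ → (12,10,-6)
closes: descent 0, river 18
min |a| on river = 2

2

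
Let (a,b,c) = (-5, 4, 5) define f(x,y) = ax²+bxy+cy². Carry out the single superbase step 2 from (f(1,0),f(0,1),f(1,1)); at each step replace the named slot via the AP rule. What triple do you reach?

start (-5,5,4) = (f(1,0),f(0,1),f(1,1))
replace slot 2: 2·((-5)+4) − 5 = -7 → (-5,-7,4)

-5,-7,4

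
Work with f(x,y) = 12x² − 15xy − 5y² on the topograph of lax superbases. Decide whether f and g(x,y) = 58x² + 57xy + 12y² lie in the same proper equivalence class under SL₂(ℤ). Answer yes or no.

D₁ = 465, D₂ = 465
river cycle of f (length 10): (-5, 15, 12), (12, 9, -8), (-8, 7, 13), (13, 19, -2), (-2, 21, 3), (3, 21, -2), (-2, 19, 13), (13, 7, -8), (-8, 9, 12), (12, 15, -5)
river cycle of g (length 10): (12, 15, -5), (-5, 15, 12), (12, 9, -8), (-8, 7, 13), (13, 19, -2), (-2, 21, 3), (3, 21, -2), (-2, 19, 13), (13, 7, -8), (-8, 9, 12)
cycles coincide ⇒ equivalent

yes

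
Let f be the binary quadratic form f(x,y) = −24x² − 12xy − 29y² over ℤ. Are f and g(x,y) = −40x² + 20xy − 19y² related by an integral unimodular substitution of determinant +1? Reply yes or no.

D₁ = -2640, D₂ = -2640
f is negative-definite; reduce −f:
−f: reduced (well bottom): (24,12,29) with a≤c, −a<b≤a
flip sign back: reduced form of f is (-24,-12,-29)
g is negative-definite; reduce −g:
−g: flip: (40,-20,19)→(19,20,40)
−g: translate: b→-18 (≡20 mod 38), so (19,20,40)→(19,-18,39)
−g: reduced (well bottom): (19,-18,39) with a≤c, −a<b≤a
flip sign back: reduced form of g is (-19,18,-39)
reduced forms (-24, -12, -29) vs (-19, 18, -39) ⇒ inequivalent

no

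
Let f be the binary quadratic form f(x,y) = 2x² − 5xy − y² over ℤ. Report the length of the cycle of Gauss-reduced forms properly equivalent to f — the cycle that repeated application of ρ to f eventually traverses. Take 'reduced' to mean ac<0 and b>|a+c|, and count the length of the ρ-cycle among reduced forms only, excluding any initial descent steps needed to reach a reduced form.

D = 33, ⌊√D⌋ = 5
descent: ρ → (-1,5,2)  [lands on river]
river: ρ → (2,3,-3)
river: ρ → (-3,3,2)
river: ρ → (2,5,-1)
ρ-cycle length = 4 (tail of 1 descent step not counted)

4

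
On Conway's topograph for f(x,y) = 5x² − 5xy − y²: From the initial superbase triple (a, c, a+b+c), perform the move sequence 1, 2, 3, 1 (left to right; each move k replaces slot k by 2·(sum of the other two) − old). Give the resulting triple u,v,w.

start (5,-1,-1) = (f(1,0),f(0,1),f(1,1))
replace slot 1: 2·((-1)+(-1)) − 5 = -9 → (-9,-1,-1)
replace slot 2: 2·((-9)+(-1)) − (-1) = -19 → (-9,-19,-1)
replace slot 3: 2·((-9)+(-19)) − (-1) = -55 → (-9,-19,-55)
replace slot 1: 2·((-19)+(-55)) − (-9) = -139 → (-139,-19,-55)

-139,-19,-55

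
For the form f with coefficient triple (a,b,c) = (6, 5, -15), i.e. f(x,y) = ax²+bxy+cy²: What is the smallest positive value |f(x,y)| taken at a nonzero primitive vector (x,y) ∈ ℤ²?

descent: ρ → (-15,-5,6)
descent: ρ → (6,17,-4)  [lands on river]
river: ρ → (-4,15,10)
river: ρ → (10,5,-9)
river: ρ → (-9,13,6)
river: ρ → (6,11,-11)
river: ρ → (-11,11,6)
river: ρ → (6,13,-9)
river: ρ → (-9,5,10)
river: ρ → (10,15,-4)
river: ρ → (-4,17,6)
river: ρ → (6,19,-1)
river: ρ → (-1,19,6)
closes: descent 2, river 12
min |a| on river = 1

1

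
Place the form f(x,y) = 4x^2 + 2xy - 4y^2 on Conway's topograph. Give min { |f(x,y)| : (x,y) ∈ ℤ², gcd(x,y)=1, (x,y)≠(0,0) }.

river: ρ → (-4,6,2)
river: ρ → (2,6,-4)
river: ρ → (-4,2,4)
river: ρ → (4,6,-2)
river: ρ → (-2,6,4)
river: ρ → (4,2,-4)
closes: descent 0, river 6
min |a| on river = 2

2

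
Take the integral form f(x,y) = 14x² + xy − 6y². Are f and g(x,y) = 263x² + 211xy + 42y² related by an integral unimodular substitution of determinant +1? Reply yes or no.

D₁ = 337, D₂ = 337
river cycle of f (length 42): (-6, 11, 9), (9, 7, -8), (-8, 9, 8), (8, 7, -9), (-9, 11, 6), (6, 13, -7), (-7, 15, 4), (4, 17, -3), (-3, 13, 14), (14, 15, -2), … (32 more)
river cycle of g (length 42): (8, 7, -9), (-9, 11, 6), (6, 13, -7), (-7, 15, 4), (4, 17, -3), (-3, 13, 14), (14, 15, -2), (-2, 17, 6), (6, 7, -12), (-12, 17, 1), … (32 more)
cycles coincide ⇒ equivalent

yes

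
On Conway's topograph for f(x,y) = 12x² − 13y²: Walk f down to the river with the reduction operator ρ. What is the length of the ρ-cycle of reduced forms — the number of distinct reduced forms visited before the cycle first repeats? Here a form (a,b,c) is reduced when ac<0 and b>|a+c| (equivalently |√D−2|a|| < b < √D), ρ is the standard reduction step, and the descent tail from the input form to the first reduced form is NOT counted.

D = 624, ⌊√D⌋ = 24
descent: ρ → (-13,0,12)
descent: ρ → (12,24,-1)  [lands on river]
river: ρ → (-1,24,12)
ρ-cycle length = 2 (tail of 2 descent steps not counted)

2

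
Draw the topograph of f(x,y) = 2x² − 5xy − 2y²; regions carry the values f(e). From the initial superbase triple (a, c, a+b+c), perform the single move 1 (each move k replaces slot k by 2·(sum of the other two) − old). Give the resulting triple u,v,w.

start (2,-2,-5) = (f(1,0),f(0,1),f(1,1))
replace slot 1: 2·((-2)+(-5)) − 2 = -16 → (-16,-2,-5)

-16,-2,-5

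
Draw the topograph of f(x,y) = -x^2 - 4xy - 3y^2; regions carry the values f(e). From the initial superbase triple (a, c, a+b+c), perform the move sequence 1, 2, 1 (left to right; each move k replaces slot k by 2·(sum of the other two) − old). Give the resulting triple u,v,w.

start (-1,-3,-8) = (f(1,0),f(0,1),f(1,1))
replace slot 1: 2·((-3)+(-8)) − (-1) = -21 → (-21,-3,-8)
replace slot 2: 2·((-21)+(-8)) − (-3) = -55 → (-21,-55,-8)
replace slot 1: 2·((-55)+(-8)) − (-21) = -105 → (-105,-55,-8)

-105,-55,-8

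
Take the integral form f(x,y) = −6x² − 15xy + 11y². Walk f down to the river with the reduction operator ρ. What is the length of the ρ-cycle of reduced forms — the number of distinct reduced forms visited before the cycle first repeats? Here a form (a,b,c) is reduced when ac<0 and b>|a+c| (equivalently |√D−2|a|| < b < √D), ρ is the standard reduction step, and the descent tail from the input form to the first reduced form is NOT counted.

D = 489, ⌊√D⌋ = 22
descent: ρ → (11,15,-6)  [lands on river]
river: ρ → (-6,21,2)
river: ρ → (2,19,-16)
river: ρ → (-16,13,5)
river: ρ → (5,17,-10)
river: ρ → (-10,3,12)
river: ρ → (12,21,-1)
river: ρ → (-1,21,12)
river: ρ → (12,3,-10)
river: ρ → (-10,17,5)
river: ρ → (5,13,-16)
river: ρ → (-16,19,2)
river: ρ → (2,21,-6)
river: ρ → (-6,15,11)
river: ρ → (11,7,-10)
river: ρ → (-10,13,8)
river: ρ → (8,19,-4)
river: ρ → (-4,21,3)
river: ρ → (3,21,-4)
river: ρ → (-4,19,8)
river: ρ → (8,13,-10)
river: ρ → (-10,7,11)
ρ-cycle length = 22 (tail of 1 descent step not counted)

22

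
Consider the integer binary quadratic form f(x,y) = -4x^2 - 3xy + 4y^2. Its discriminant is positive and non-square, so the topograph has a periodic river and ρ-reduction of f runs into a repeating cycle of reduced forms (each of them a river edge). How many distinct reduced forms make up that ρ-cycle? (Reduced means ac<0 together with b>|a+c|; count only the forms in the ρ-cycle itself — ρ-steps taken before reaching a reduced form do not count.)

D = 73, ⌊√D⌋ = 8
descent: ρ → (4,3,-4)  [lands on river]
river: ρ → (-4,5,3)
river: ρ → (3,7,-2)
river: ρ → (-2,5,6)
river: ρ → (6,7,-1)
river: ρ → (-1,7,6)
river: ρ → (6,5,-2)
river: ρ → (-2,7,3)
river: ρ → (3,5,-4)
river: ρ → (-4,3,4)
river: ρ → (4,5,-3)
river: ρ → (-3,7,2)
river: ρ → (2,5,-6)
river: ρ → (-6,7,1)
river: ρ → (1,7,-6)
river: ρ → (-6,5,2)
river: ρ → (2,7,-3)
river: ρ → (-3,5,4)
ρ-cycle length = 18 (tail of 1 descent step not counted)

18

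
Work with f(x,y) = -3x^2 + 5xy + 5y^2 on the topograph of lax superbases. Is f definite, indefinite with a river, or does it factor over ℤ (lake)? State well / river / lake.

D = b²−4ac = 5² − 4·(-3)·5 = 85
D > 0 non-square ⇒ indefinite ⇒ periodic river

river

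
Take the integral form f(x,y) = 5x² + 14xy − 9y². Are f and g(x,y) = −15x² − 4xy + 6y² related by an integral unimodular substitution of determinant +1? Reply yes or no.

D₁ = 376, D₂ = 376
river cycle of f (length 16): (-9, 4, 10), (10, 16, -3), (-3, 14, 15), (15, 16, -2), (-2, 16, 15), (15, 14, -3), (-3, 16, 10), (10, 4, -9), (-9, 14, 5), (5, 16, -6), … (6 more)
river cycle of g (length 16): (6, 16, -5), (-5, 14, 9), (9, 4, -10), (-10, 16, 3), (3, 14, -15), (-15, 16, 2), (2, 16, -15), (-15, 14, 3), (3, 16, -10), (-10, 4, 9), … (6 more)
cycles differ ⇒ inequivalent

no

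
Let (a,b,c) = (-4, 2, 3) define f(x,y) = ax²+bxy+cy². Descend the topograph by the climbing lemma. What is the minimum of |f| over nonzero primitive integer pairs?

river: ρ → (3,4,-3)
river: ρ → (-3,2,4)
river: ρ → (4,6,-1)
river: ρ → (-1,6,4)
river: ρ → (4,2,-3)
river: ρ → (-3,4,3)
river: ρ → (3,2,-4)
river: ρ → (-4,6,1)
river: ρ → (1,6,-4)
river: ρ → (-4,2,3)
closes: descent 0, river 10
min |a| on river = 1

1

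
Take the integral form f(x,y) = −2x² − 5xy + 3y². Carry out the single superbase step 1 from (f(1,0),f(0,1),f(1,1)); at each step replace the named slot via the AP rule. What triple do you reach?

start (-2,3,-4) = (f(1,0),f(0,1),f(1,1))
replace slot 1: 2·(3+(-4)) − (-2) = 0 → (0,3,-4)

0,3,-4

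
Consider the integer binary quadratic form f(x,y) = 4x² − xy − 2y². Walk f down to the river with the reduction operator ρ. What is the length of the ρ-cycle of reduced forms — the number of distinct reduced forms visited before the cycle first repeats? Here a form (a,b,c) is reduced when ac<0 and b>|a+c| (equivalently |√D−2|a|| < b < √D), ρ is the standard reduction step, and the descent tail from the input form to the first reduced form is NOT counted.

D = 33, ⌊√D⌋ = 5
descent: ρ → (-2,5,1)  [lands on river]
river: ρ → (1,5,-2)
river: ρ → (-2,3,3)
river: ρ → (3,3,-2)
ρ-cycle length = 4 (tail of 1 descent step not counted)

4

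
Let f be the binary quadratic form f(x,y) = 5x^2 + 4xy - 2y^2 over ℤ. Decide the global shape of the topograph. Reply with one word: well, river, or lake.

D = b²−4ac = 4² − 4·5·(-2) = 56
D > 0 non-square ⇒ indefinite ⇒ periodic river

river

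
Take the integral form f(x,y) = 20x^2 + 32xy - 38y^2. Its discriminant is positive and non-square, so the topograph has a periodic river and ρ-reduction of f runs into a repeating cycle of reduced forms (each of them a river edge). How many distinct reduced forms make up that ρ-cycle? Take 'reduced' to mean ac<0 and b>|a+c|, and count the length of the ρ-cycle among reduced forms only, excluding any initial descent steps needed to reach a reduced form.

D = 4064, ⌊√D⌋ = 63
river: ρ → (-38,44,14)
river: ρ → (14,40,-44)
river: ρ → (-44,48,10)
river: ρ → (10,52,-34)
river: ρ → (-34,16,28)
river: ρ → (28,40,-22)
river: ρ → (-22,48,20)
river: ρ → (20,32,-38)
ρ-cycle length = 8 (tail of 0 descent steps not counted)

8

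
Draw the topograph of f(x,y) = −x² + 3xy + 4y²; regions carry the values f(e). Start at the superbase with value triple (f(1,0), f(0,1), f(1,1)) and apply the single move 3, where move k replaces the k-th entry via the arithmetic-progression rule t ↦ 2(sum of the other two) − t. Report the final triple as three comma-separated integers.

start (-1,4,6) = (f(1,0),f(0,1),f(1,1))
replace slot 3: 2·((-1)+4) − 6 = 0 → (-1,4,0)

-1,4,0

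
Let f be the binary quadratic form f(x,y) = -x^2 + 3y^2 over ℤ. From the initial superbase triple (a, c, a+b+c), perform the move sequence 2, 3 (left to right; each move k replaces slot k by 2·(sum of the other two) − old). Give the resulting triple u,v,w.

start (-1,3,2) = (f(1,0),f(0,1),f(1,1))
replace slot 2: 2·((-1)+2) − 3 = -1 → (-1,-1,2)
replace slot 3: 2·((-1)+(-1)) − 2 = -6 → (-1,-1,-6)

-1,-1,-6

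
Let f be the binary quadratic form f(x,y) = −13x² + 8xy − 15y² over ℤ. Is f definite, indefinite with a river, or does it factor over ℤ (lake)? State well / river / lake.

D = b²−4ac = 8² − 4·(-13)·(-15) = -716
D < 0 ⇒ definite ⇒ every region one sign ⇒ single well

well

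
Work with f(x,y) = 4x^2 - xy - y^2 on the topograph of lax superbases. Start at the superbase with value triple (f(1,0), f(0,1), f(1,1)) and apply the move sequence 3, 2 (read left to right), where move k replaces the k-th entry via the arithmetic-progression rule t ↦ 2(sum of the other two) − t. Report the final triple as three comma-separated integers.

start (4,-1,2) = (f(1,0),f(0,1),f(1,1))
replace slot 3: 2·(4+(-1)) − 2 = 4 → (4,-1,4)
replace slot 2: 2·(4+4) − (-1) = 17 → (4,17,4)

4,17,4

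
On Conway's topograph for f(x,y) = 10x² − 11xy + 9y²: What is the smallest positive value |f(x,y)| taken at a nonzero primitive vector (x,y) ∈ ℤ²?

translate: b→9 (≡-11 mod 20), so (10,-11,9)→(10,9,8)
flip: (10,9,8)→(8,-9,10)
translate: b→7 (≡-9 mod 16), so (8,-9,10)→(8,7,9)
reduced (well bottom): (8,7,9) with a≤c, −a<b≤a
well minimum = a = 8

8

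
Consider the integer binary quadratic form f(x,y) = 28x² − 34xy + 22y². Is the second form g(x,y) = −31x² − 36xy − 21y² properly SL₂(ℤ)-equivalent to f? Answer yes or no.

D₁ = -1308, D₂ = -1308
f: translate: b→22 (≡-34 mod 56), so (28,-34,22)→(28,22,16)
f: flip: (28,22,16)→(16,-22,28)
f: translate: b→10 (≡-22 mod 32), so (16,-22,28)→(16,10,22)
f: reduced (well bottom): (16,10,22) with a≤c, −a<b≤a
g is negative-definite; reduce −g:
−g: translate: b→-26 (≡36 mod 62), so (31,36,21)→(31,-26,16)
−g: flip: (31,-26,16)→(16,26,31)
−g: translate: b→-6 (≡26 mod 32), so (16,26,31)→(16,-6,21)
−g: reduced (well bottom): (16,-6,21) with a≤c, −a<b≤a
flip sign back: reduced form of g is (-16,6,-21)
reduced forms (16, 10, 22) vs (-16, 6, -21) ⇒ inequivalent

no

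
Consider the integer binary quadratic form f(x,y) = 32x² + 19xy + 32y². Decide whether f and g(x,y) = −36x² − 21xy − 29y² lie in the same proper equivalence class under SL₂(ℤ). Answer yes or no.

D₁ = -3735, D₂ = -3735
f: reduced (well bottom): (32,19,32) with a≤c, −a<b≤a
g is negative-definite; reduce −g:
−g: flip: (36,21,29)→(29,-21,36)
−g: reduced (well bottom): (29,-21,36) with a≤c, −a<b≤a
flip sign back: reduced form of g is (-29,21,-36)
reduced forms (32, 19, 32) vs (-29, 21, -36) ⇒ inequivalent

no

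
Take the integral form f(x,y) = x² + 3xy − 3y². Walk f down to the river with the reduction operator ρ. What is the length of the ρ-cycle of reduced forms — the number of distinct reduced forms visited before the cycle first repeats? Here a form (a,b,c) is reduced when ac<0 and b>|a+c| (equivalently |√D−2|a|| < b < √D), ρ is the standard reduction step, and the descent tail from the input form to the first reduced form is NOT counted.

D = 21, ⌊√D⌋ = 4
river: ρ → (-3,3,1)
river: ρ → (1,3,-3)
ρ-cycle length = 2 (tail of 0 descent steps not counted)

2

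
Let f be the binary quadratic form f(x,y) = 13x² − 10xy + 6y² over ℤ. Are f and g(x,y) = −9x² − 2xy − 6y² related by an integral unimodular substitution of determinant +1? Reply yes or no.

D₁ = -212, D₂ = -212
f: flip: (13,-10,6)→(6,10,13)
f: translate: b→-2 (≡10 mod 12), so (6,10,13)→(6,-2,9)
f: reduced (well bottom): (6,-2,9) with a≤c, −a<b≤a
g is negative-definite; reduce −g:
−g: flip: (9,2,6)→(6,-2,9)
−g: reduced (well bottom): (6,-2,9) with a≤c, −a<b≤a
flip sign back: reduced form of g is (-6,2,-9)
reduced forms (6, -2, 9) vs (-6, 2, -9) ⇒ inequivalent

no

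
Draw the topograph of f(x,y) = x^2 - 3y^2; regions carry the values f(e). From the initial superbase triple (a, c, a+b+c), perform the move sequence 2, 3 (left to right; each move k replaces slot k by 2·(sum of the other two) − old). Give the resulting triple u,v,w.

start (1,-3,-2) = (f(1,0),f(0,1),f(1,1))
replace slot 2: 2·(1+(-2)) − (-3) = 1 → (1,1,-2)
replace slot 3: 2·(1+1) − (-2) = 6 → (1,1,6)

1,1,6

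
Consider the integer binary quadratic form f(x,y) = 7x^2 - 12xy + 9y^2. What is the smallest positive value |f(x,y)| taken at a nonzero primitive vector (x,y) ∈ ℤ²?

translate: b→2 (≡-12 mod 14), so (7,-12,9)→(7,2,4)
flip: (7,2,4)→(4,-2,7)
reduced (well bottom): (4,-2,7) with a≤c, −a<b≤a
well minimum = a = 4

4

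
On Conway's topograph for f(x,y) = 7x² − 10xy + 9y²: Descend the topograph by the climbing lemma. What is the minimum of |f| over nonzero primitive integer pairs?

translate: b→4 (≡-10 mod 14), so (7,-10,9)→(7,4,6)
flip: (7,4,6)→(6,-4,7)
reduced (well bottom): (6,-4,7) with a≤c, −a<b≤a
well minimum = a = 6

6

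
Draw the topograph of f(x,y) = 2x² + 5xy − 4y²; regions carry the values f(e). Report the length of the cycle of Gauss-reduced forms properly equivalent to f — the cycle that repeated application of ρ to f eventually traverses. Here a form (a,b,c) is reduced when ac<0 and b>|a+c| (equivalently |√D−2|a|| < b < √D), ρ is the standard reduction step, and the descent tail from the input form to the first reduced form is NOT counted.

D = 57, ⌊√D⌋ = 7
river: ρ → (-4,3,3)
river: ρ → (3,3,-4)
river: ρ → (-4,5,2)
river: ρ → (2,7,-1)
river: ρ → (-1,7,2)
river: ρ → (2,5,-4)
ρ-cycle length = 6 (tail of 0 descent steps not counted)

6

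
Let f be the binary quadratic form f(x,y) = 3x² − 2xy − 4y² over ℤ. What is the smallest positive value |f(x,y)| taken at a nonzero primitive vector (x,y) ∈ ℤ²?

descent: ρ → (-4,2,3)  [lands on river]
river: ρ → (3,4,-3)
river: ρ → (-3,2,4)
river: ρ → (4,6,-1)
river: ρ → (-1,6,4)
river: ρ → (4,2,-3)
river: ρ → (-3,4,3)
river: ρ → (3,2,-4)
river: ρ → (-4,6,1)
river: ρ → (1,6,-4)
closes: descent 1, river 10
min |a| on river = 1

1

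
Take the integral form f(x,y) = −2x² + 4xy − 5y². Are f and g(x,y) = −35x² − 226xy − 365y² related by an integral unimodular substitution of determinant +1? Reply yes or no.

D₁ = -24, D₂ = -24
f is negative-definite; reduce −f:
−f: translate: b→0 (≡-4 mod 4), so (2,-4,5)→(2,0,3)
−f: reduced (well bottom): (2,0,3) with a≤c, −a<b≤a
flip sign back: reduced form of f is (-2,0,-3)
g is negative-definite; reduce −g:
−g: translate: b→16 (≡226 mod 70), so (35,226,365)→(35,16,2)
−g: flip: (35,16,2)→(2,-16,35)
−g: translate: b→0 (≡-16 mod 4), so (2,-16,35)→(2,0,3)
−g: reduced (well bottom): (2,0,3) with a≤c, −a<b≤a
flip sign back: reduced form of g is (-2,0,-3)
reduced forms (-2, 0, -3) vs (-2, 0, -3) ⇒ equivalent

yes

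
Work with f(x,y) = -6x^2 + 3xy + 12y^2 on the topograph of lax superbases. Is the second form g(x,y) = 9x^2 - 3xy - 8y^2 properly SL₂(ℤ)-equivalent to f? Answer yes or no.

D₁ = 297, D₂ = 297
river cycle of f (length 4): (-6, 15, 3), (3, 15, -6), (-6, 9, 9), (9, 9, -6)
river cycle of g (length 10): (-8, 3, 9), (9, 15, -2), (-2, 17, 1), (1, 17, -2), (-2, 15, 9), (9, 3, -8), (-8, 13, 4), (4, 11, -11), (-11, 11, 4), (4, 13, -8)
cycles differ ⇒ inequivalent

no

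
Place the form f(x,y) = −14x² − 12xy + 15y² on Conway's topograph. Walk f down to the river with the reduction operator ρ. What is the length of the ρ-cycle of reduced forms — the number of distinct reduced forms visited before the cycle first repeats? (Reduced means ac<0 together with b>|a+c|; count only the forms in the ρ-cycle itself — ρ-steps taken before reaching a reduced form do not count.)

D = 984, ⌊√D⌋ = 31
descent: ρ → (15,12,-14)  [lands on river]
river: ρ → (-14,16,13)
river: ρ → (13,10,-17)
river: ρ → (-17,24,6)
river: ρ → (6,24,-17)
river: ρ → (-17,10,13)
river: ρ → (13,16,-14)
river: ρ → (-14,12,15)
river: ρ → (15,18,-11)
river: ρ → (-11,26,7)
river: ρ → (7,30,-3)
river: ρ → (-3,30,7)
river: ρ → (7,26,-11)
river: ρ → (-11,18,15)
ρ-cycle length = 14 (tail of 1 descent step not counted)

14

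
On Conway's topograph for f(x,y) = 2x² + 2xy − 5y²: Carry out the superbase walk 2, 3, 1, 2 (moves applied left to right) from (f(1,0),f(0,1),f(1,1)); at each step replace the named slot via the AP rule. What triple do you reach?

start (2,-5,-1) = (f(1,0),f(0,1),f(1,1))
replace slot 2: 2·(2+(-1)) − (-5) = 7 → (2,7,-1)
replace slot 3: 2·(2+7) − (-1) = 19 → (2,7,19)
replace slot 1: 2·(7+19) − 2 = 50 → (50,7,19)
replace slot 2: 2·(50+19) − 7 = 131 → (50,131,19)

50,131,19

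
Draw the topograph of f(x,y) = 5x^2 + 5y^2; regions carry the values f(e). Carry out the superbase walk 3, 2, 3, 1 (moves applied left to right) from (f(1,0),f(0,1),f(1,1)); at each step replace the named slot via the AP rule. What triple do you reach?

start (5,5,10) = (f(1,0),f(0,1),f(1,1))
replace slot 3: 2·(5+5) − 10 = 10 → (5,5,10)
replace slot 2: 2·(5+10) − 5 = 25 → (5,25,10)
replace slot 3: 2·(5+25) − 10 = 50 → (5,25,50)
replace slot 1: 2·(25+50) − 5 = 145 → (145,25,50)

145,25,50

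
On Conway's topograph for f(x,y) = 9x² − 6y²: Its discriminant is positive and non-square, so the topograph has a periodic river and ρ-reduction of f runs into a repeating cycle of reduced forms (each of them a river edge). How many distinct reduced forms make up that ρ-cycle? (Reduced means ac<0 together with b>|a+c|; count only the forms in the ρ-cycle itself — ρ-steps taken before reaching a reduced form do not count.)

D = 216, ⌊√D⌋ = 14
descent: ρ → (-6,12,3)  [lands on river]
river: ρ → (3,12,-6)
ρ-cycle length = 2 (tail of 1 descent step not counted)

2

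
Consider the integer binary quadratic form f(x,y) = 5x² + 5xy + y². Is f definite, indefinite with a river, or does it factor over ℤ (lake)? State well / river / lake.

D = b²−4ac = 5² − 4·5·1 = 5
D > 0 non-square ⇒ indefinite ⇒ periodic river

river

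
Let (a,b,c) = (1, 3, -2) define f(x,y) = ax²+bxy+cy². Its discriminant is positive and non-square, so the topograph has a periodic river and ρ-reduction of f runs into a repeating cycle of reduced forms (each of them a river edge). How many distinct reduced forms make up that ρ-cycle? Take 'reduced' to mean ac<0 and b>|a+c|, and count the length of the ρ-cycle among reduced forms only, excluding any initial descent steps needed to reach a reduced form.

D = 17, ⌊√D⌋ = 4
river: ρ → (-2,1,2)
river: ρ → (2,3,-1)
river: ρ → (-1,3,2)
river: ρ → (2,1,-2)
river: ρ → (-2,3,1)
river: ρ → (1,3,-2)
ρ-cycle length = 6 (tail of 0 descent steps not counted)

6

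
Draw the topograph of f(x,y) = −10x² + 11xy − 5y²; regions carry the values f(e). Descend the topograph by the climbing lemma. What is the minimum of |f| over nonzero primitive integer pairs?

translate: b→9 (≡-11 mod 20), so (10,-11,5)→(10,9,4)
flip: (10,9,4)→(4,-9,10)
translate: b→-1 (≡-9 mod 8), so (4,-9,10)→(4,-1,5)
reduced (well bottom): (4,-1,5) with a≤c, −a<b≤a
well minimum |f| = |-4| = 4 (negative-definite)

4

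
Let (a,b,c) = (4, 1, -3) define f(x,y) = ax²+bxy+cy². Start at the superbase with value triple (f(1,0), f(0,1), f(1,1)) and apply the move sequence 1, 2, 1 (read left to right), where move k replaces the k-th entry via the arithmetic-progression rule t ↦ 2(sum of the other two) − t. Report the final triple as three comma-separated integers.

start (4,-3,2) = (f(1,0),f(0,1),f(1,1))
replace slot 1: 2·((-3)+2) − 4 = -6 → (-6,-3,2)
replace slot 2: 2·((-6)+2) − (-3) = -5 → (-6,-5,2)
replace slot 1: 2·((-5)+2) − (-6) = 0 → (0,-5,2)

0,-5,2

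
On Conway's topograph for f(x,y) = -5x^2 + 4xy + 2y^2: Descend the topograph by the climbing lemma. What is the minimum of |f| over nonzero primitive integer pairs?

river: ρ → (2,4,-5)
river: ρ → (-5,6,1)
river: ρ → (1,6,-5)
river: ρ → (-5,4,2)
closes: descent 0, river 4
min |a| on river = 1

1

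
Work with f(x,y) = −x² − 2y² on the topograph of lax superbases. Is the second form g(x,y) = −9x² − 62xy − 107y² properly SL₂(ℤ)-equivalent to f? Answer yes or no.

D₁ = -8, D₂ = -8
f is negative-definite; reduce −f:
−f: reduced (well bottom): (1,0,2) with a≤c, −a<b≤a
flip sign back: reduced form of f is (-1,0,-2)
g is negative-definite; reduce −g:
−g: translate: b→8 (≡62 mod 18), so (9,62,107)→(9,8,2)
−g: flip: (9,8,2)→(2,-8,9)
−g: translate: b→0 (≡-8 mod 4), so (2,-8,9)→(2,0,1)
−g: flip: (2,0,1)→(1,0,2)
−g: reduced (well bottom): (1,0,2) with a≤c, −a<b≤a
flip sign back: reduced form of g is (-1,0,-2)
reduced forms (-1, 0, -2) vs (-1, 0, -2) ⇒ equivalent

yes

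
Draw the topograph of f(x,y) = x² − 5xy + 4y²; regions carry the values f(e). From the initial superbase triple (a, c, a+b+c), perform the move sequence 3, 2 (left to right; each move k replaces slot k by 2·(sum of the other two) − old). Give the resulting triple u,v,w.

start (1,4,0) = (f(1,0),f(0,1),f(1,1))
replace slot 3: 2·(1+4) − 0 = 10 → (1,4,10)
replace slot 2: 2·(1+10) − 4 = 18 → (1,18,10)

1,18,10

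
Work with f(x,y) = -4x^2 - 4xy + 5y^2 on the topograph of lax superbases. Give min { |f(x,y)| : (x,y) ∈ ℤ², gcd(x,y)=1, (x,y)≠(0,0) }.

descent: ρ → (5,4,-4)  [lands on river]
river: ρ → (-4,4,5)
river: ρ → (5,6,-3)
river: ρ → (-3,6,5)
closes: descent 1, river 4
min |a| on river = 3

3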